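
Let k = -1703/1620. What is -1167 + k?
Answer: -1892243/1620 ≈ -1168.1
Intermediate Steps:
k = -1703/1620 (k = -1703*1/1620 = -1703/1620 ≈ -1.0512)
-1167 + k = -1167 - 1703/1620 = -1892243/1620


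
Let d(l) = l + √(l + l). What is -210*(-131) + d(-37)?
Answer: 27473 + I*√74 ≈ 27473.0 + 8.6023*I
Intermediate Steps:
d(l) = l + √2*√l (d(l) = l + √(2*l) = l + √2*√l)
-210*(-131) + d(-37) = -210*(-131) + (-37 + √2*√(-37)) = 27510 + (-37 + √2*(I*√37)) = 27510 + (-37 + I*√74) = 27473 + I*√74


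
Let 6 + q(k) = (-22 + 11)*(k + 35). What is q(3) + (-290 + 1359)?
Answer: 645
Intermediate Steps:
q(k) = -391 - 11*k (q(k) = -6 + (-22 + 11)*(k + 35) = -6 - 11*(35 + k) = -6 + (-385 - 11*k) = -391 - 11*k)
q(3) + (-290 + 1359) = (-391 - 11*3) + (-290 + 1359) = (-391 - 33) + 1069 = -424 + 1069 = 645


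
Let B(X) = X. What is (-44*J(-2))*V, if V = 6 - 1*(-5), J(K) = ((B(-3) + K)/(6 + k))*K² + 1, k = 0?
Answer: 3388/3 ≈ 1129.3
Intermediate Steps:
J(K) = 1 + K²*(-½ + K/6) (J(K) = ((-3 + K)/(6 + 0))*K² + 1 = ((-3 + K)/6)*K² + 1 = ((-3 + K)*(⅙))*K² + 1 = (-½ + K/6)*K² + 1 = K²*(-½ + K/6) + 1 = 1 + K²*(-½ + K/6))
V = 11 (V = 6 + 5 = 11)
(-44*J(-2))*V = -44*(1 - ½*(-2)² + (⅙)*(-2)³)*11 = -44*(1 - ½*4 + (⅙)*(-8))*11 = -44*(1 - 2 - 4/3)*11 = -44*(-7/3)*11 = (308/3)*11 = 3388/3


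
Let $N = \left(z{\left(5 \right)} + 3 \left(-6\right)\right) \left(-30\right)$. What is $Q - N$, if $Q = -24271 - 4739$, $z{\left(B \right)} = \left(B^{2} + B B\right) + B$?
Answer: $-27900$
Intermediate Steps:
$z{\left(B \right)} = B + 2 B^{2}$ ($z{\left(B \right)} = \left(B^{2} + B^{2}\right) + B = 2 B^{2} + B = B + 2 B^{2}$)
$N = -1110$ ($N = \left(5 \left(1 + 2 \cdot 5\right) + 3 \left(-6\right)\right) \left(-30\right) = \left(5 \left(1 + 10\right) - 18\right) \left(-30\right) = \left(5 \cdot 11 - 18\right) \left(-30\right) = \left(55 - 18\right) \left(-30\right) = 37 \left(-30\right) = -1110$)
$Q = -29010$
$Q - N = -29010 - -1110 = -29010 + 1110 = -27900$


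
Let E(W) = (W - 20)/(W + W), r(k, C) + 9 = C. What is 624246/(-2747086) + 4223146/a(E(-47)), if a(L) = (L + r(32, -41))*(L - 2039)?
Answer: 50977678553273867/1219264132535681 ≈ 41.810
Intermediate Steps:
r(k, C) = -9 + C
E(W) = (-20 + W)/(2*W) (E(W) = (-20 + W)/((2*W)) = (-20 + W)*(1/(2*W)) = (-20 + W)/(2*W))
a(L) = (-2039 + L)*(-50 + L) (a(L) = (L + (-9 - 41))*(L - 2039) = (L - 50)*(-2039 + L) = (-50 + L)*(-2039 + L) = (-2039 + L)*(-50 + L))
624246/(-2747086) + 4223146/a(E(-47)) = 624246/(-2747086) + 4223146/(101950 + ((1/2)*(-20 - 47)/(-47))**2 - 2089*(-20 - 47)/(2*(-47))) = 624246*(-1/2747086) + 4223146/(101950 + ((1/2)*(-1/47)*(-67))**2 - 2089*(-1)*(-67)/(2*47)) = -312123/1373543 + 4223146/(101950 + (67/94)**2 - 2089*67/94) = -312123/1373543 + 4223146/(101950 + 4489/8836 - 139963/94) = -312123/1373543 + 4223146/(887678167/8836) = -312123/1373543 + 4223146*(8836/887678167) = -312123/1373543 + 37315718056/887678167 = 50977678553273867/1219264132535681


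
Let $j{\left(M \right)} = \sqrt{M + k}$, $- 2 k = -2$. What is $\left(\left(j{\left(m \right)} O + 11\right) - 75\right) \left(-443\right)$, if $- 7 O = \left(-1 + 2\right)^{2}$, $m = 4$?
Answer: $28352 + \frac{443 \sqrt{5}}{7} \approx 28494.0$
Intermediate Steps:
$O = - \frac{1}{7}$ ($O = - \frac{\left(-1 + 2\right)^{2}}{7} = - \frac{1^{2}}{7} = \left(- \frac{1}{7}\right) 1 = - \frac{1}{7} \approx -0.14286$)
$k = 1$ ($k = \left(- \frac{1}{2}\right) \left(-2\right) = 1$)
$j{\left(M \right)} = \sqrt{1 + M}$ ($j{\left(M \right)} = \sqrt{M + 1} = \sqrt{1 + M}$)
$\left(\left(j{\left(m \right)} O + 11\right) - 75\right) \left(-443\right) = \left(\left(\sqrt{1 + 4} \left(- \frac{1}{7}\right) + 11\right) - 75\right) \left(-443\right) = \left(\left(\sqrt{5} \left(- \frac{1}{7}\right) + 11\right) - 75\right) \left(-443\right) = \left(\left(- \frac{\sqrt{5}}{7} + 11\right) - 75\right) \left(-443\right) = \left(\left(11 - \frac{\sqrt{5}}{7}\right) - 75\right) \left(-443\right) = \left(-64 - \frac{\sqrt{5}}{7}\right) \left(-443\right) = 28352 + \frac{443 \sqrt{5}}{7}$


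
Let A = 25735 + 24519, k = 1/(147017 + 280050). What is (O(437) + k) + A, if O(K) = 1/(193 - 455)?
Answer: 5622997727911/111891554 ≈ 50254.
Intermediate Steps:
k = 1/427067 ≈ 2.3416e-6
A = 50254
O(K) = -1/262 (O(K) = 1/(-262) = -1/262)
(O(437) + k) + A = (-1/262 + 1/427067) + 50254 = -426805/111891554 + 50254 = 5622997727911/111891554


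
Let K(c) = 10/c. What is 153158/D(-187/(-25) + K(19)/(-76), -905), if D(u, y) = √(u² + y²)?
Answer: 2764501900*√266858587604821/266858587604821 ≈ 169.23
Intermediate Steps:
153158/D(-187/(-25) + K(19)/(-76), -905) = 153158/(√((-187/(-25) + (10/19)/(-76))² + (-905)²)) = 153158/(√((-187*(-1/25) + (10*(1/19))*(-1/76))² + 819025)) = 153158/(√((187/25 + (10/19)*(-1/76))² + 819025)) = 153158/(√((187/25 - 5/722)² + 819025)) = 153158/(√((134889/18050)² + 819025)) = 153158/(√(18195042321/325802500 + 819025)) = 153158/(√(266858587604821/325802500)) = 153158/((√266858587604821/18050)) = 153158*(18050*√266858587604821/266858587604821) = 2764501900*√266858587604821/266858587604821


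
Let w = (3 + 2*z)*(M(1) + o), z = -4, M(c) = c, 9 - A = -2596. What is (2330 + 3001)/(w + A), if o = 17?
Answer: 5331/2515 ≈ 2.1197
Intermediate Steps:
A = 2605 (A = 9 - 1*(-2596) = 9 + 2596 = 2605)
w = -90 (w = (3 + 2*(-4))*(1 + 17) = (3 - 8)*18 = -5*18 = -90)
(2330 + 3001)/(w + A) = (2330 + 3001)/(-90 + 2605) = 5331/2515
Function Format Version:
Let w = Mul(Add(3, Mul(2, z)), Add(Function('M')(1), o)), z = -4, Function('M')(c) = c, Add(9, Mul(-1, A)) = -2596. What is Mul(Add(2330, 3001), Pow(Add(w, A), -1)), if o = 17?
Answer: Rational(5331, 2515) ≈ 2.1197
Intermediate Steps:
A = 2605 (A = Add(9, Mul(-1, -2596)) = Add(9, 2596) = 2605)
w = -90 (w = Mul(Add(3, Mul(2, -4)), Add(1, 17)) = Mul(Add(3, -8), 18) = Mul(-5, 18) = -90)
Mul(Add(2330, 3001), Pow(Add(w, A), -1)) = Mul(Add(2330, 3001), Pow(Add(-90, 2605), -1)) = Mul(5331, Pow(2515, -1)) = Mul(5331, Rational(1, 2515)) = Rational(5331, 2515)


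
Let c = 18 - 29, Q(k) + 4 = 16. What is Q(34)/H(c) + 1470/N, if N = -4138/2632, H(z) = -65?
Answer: -125768628/134485 ≈ -935.19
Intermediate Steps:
Q(k) = 12 (Q(k) = -4 + 16 = 12)
c = -11
N = -2069/1316 (N = -4138*1/2632 = -2069/1316 ≈ -1.5722)
Q(34)/H(c) + 1470/N = 12/(-65) + 1470/(-2069/1316) = 12*(-1/65) + 1470*(-1316/2069) = -12/65 - 1934520/2069 = -125768628/134485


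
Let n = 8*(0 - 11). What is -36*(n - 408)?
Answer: 17856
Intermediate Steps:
n = -88 (n = 8*(-11) = -88)
-36*(n - 408) = -36*(-88 - 408) = -36*(-496) = 17856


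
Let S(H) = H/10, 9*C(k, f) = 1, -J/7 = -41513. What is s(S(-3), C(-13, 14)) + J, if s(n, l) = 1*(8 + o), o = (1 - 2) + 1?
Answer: 290599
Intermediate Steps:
J = 290591 (J = -7*(-41513) = 290591)
o = 0 (o = -1 + 1 = 0)
C(k, f) = ⅑ (C(k, f) = (⅑)*1 = ⅑)
S(H) = H/10 (S(H) = H*(⅒) = H/10)
s(n, l) = 8 (s(n, l) = 1*(8 + 0) = 1*8 = 8)
s(S(-3), C(-13, 14)) + J = 8 + 290591 = 290599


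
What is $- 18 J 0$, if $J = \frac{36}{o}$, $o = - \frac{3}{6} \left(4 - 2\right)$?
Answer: $0$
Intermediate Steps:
$o = -1$ ($o = \left(-3\right) \frac{1}{6} \cdot 2 = \left(- \frac{1}{2}\right) 2 = -1$)
$J = -36$ ($J = \frac{36}{-1} = 36 \left(-1\right) = -36$)
$- 18 J 0 = \left(-18\right) \left(-36\right) 0 = 648 \cdot 0 = 0$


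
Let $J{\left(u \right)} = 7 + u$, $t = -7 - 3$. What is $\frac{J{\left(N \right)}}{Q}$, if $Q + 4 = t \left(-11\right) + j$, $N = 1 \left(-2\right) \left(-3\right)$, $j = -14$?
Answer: $\frac{13}{92} \approx 0.1413$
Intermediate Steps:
$N = 6$ ($N = \left(-2\right) \left(-3\right) = 6$)
$t = -10$
$Q = 92$ ($Q = -4 - -96 = -4 + \left(110 - 14\right) = -4 + 96 = 92$)
$\frac{J{\left(N \right)}}{Q} = \frac{7 + 6}{92} = 13 \cdot \frac{1}{92} = \frac{13}{92}$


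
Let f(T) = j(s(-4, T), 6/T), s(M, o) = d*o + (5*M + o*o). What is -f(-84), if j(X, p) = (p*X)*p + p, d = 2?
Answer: -3427/98 ≈ -34.969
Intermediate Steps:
s(M, o) = o**2 + 2*o + 5*M (s(M, o) = 2*o + (5*M + o*o) = 2*o + (5*M + o**2) = 2*o + (o**2 + 5*M) = o**2 + 2*o + 5*M)
j(X, p) = p + X*p**2 (j(X, p) = (X*p)*p + p = X*p**2 + p = p + X*p**2)
f(T) = 6*(1 + 6*(-20 + T**2 + 2*T)/T)/T (f(T) = (6/T)*(1 + (T**2 + 2*T + 5*(-4))*(6/T)) = (6/T)*(1 + (T**2 + 2*T - 20)*(6/T)) = (6/T)*(1 + (-20 + T**2 + 2*T)*(6/T)) = (6/T)*(1 + 6*(-20 + T**2 + 2*T)/T) = 6*(1 + 6*(-20 + T**2 + 2*T)/T)/T)
-f(-84) = -(36 - 720/(-84)**2 + 78/(-84)) = -(36 - 720*1/7056 + 78*(-1/84)) = -(36 - 5/49 - 13/14) = -1*3427/98 = -3427/98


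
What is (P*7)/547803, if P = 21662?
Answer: 151634/547803 ≈ 0.27680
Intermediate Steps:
(P*7)/547803 = (21662*7)/547803 = 151634*(1/547803) = 151634/547803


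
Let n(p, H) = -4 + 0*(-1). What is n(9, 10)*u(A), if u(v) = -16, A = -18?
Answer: 64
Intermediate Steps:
n(p, H) = -4 (n(p, H) = -4 + 0 = -4)
n(9, 10)*u(A) = -4*(-16) = 64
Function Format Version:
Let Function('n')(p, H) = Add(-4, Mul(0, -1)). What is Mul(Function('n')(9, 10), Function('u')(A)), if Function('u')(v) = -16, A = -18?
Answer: 64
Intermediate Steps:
Function('n')(p, H) = -4 (Function('n')(p, H) = Add(-4, 0) = -4)
Mul(Function('n')(9, 10), Function('u')(A)) = Mul(-4, -16) = 64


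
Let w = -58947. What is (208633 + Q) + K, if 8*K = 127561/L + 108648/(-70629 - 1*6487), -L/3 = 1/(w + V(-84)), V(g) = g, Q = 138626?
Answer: 48444191531289/154232 ≈ 3.1410e+8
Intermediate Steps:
L = 1/19677 (L = -3/(-58947 - 84) = -3/(-59031) = -3*(-1/59031) = 1/19677 ≈ 5.0821e-5)
K = 48390633081201/154232 (K = (127561/(1/19677) + 108648/(-70629 - 1*6487))/8 = (127561*19677 + 108648/(-70629 - 6487))/8 = (2510017797 + 108648/(-77116))/8 = (2510017797 + 108648*(-1/77116))/8 = (2510017797 - 27162/19279)/8 = (⅛)*(48390633081201/19279) = 48390633081201/154232 ≈ 3.1375e+8)
(208633 + Q) + K = (208633 + 138626) + 48390633081201/154232 = 347259 + 48390633081201/154232 = 48444191531289/154232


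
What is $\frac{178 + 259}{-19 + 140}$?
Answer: $\frac{437}{121} \approx 3.6116$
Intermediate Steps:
$\frac{178 + 259}{-19 + 140} = \frac{437}{121}$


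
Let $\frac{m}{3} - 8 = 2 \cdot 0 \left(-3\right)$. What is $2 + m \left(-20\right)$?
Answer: $-478$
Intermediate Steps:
$m = 24$ ($m = 24 + 3 \cdot 2 \cdot 0 \left(-3\right) = 24 + 3 \cdot 0 \left(-3\right) = 24 + 3 \cdot 0 = 24 + 0 = 24$)
$2 + m \left(-20\right) = 2 + 24 \left(-20\right) = 2 - 480 = -478$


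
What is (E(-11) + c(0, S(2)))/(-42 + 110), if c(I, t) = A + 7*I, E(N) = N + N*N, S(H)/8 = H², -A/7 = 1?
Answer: 103/68 ≈ 1.5147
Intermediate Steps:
A = -7 (A = -7*1 = -7)
S(H) = 8*H²
E(N) = N + N²
c(I, t) = -7 + 7*I
(E(-11) + c(0, S(2)))/(-42 + 110) = (-11*(1 - 11) + (-7 + 7*0))/(-42 + 110) = (-11*(-10) + (-7 + 0))/68 = (110 - 7)/68 = (1/68)*103 = 103/68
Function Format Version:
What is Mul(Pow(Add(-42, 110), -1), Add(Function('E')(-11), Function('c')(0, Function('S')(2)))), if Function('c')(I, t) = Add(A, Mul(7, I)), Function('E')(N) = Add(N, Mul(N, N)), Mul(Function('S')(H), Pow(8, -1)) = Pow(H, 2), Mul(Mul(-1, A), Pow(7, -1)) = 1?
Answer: Rational(103, 68) ≈ 1.5147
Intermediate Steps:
A = -7 (A = Mul(-7, 1) = -7)
Function('S')(H) = Mul(8, Pow(H, 2))
Function('E')(N) = Add(N, Pow(N, 2))
Function('c')(I, t) = Add(-7, Mul(7, I))
Mul(Pow(Add(-42, 110), -1), Add(Function('E')(-11), Function('c')(0, Function('S')(2)))) = Mul(Pow(Add(-42, 110), -1), Add(Mul(-11, Add(1, -11)), Add(-7, Mul(7, 0)))) = Mul(Pow(68, -1), Add(Mul(-11, -10), Add(-7, 0))) = Mul(Rational(1, 68), Add(110, -7)) = Mul(Rational(1, 68), 103) = Rational(103, 68)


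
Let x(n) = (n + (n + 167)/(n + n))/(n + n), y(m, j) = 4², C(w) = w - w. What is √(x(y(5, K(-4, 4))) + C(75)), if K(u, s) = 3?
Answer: √695/32 ≈ 0.82384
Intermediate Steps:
C(w) = 0
y(m, j) = 16
x(n) = (n + (167 + n)/(2*n))/(2*n) (x(n) = (n + (167 + n)/((2*n)))/((2*n)) = (n + (167 + n)*(1/(2*n)))*(1/(2*n)) = (n + (167 + n)/(2*n))*(1/(2*n)) = (n + (167 + n)/(2*n))/(2*n))
√(x(y(5, K(-4, 4))) + C(75)) = √((¼)*(167 + 16 + 2*16²)/16² + 0) = √((¼)*(1/256)*(167 + 16 + 2*256) + 0) = √((¼)*(1/256)*(167 + 16 + 512) + 0) = √((¼)*(1/256)*695 + 0) = √(695/1024 + 0) = √(695/1024) = √695/32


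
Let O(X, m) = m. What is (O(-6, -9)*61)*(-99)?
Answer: 54351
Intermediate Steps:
(O(-6, -9)*61)*(-99) = -9*61*(-99) = -549*(-99) = 54351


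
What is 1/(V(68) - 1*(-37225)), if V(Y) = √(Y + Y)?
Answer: 37225/1385700489 - 2*√34/1385700489 ≈ 2.6855e-5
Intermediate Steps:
V(Y) = √2*√Y (V(Y) = √(2*Y) = √2*√Y)
1/(V(68) - 1*(-37225)) = 1/(√2*√68 - 1*(-37225)) = 1/(√2*(2*√17) + 37225) = 1/(2*√34 + 37225) = 1/(37225 + 2*√34)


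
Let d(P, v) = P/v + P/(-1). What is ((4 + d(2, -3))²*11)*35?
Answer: 6160/9 ≈ 684.44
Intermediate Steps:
d(P, v) = -P + P/v (d(P, v) = P/v + P*(-1) = P/v - P = -P + P/v)
((4 + d(2, -3))²*11)*35 = ((4 + (-1*2 + 2/(-3)))²*11)*35 = ((4 + (-2 + 2*(-⅓)))²*11)*35 = ((4 + (-2 - ⅔))²*11)*35 = ((4 - 8/3)²*11)*35 = ((4/3)²*11)*35 = ((16/9)*11)*35 = (176/9)*35 = 6160/9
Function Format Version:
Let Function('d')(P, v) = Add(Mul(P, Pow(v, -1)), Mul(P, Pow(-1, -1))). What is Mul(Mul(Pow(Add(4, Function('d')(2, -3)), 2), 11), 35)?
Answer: Rational(6160, 9) ≈ 684.44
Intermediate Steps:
Function('d')(P, v) = Add(Mul(-1, P), Mul(P, Pow(v, -1))) (Function('d')(P, v) = Add(Mul(P, Pow(v, -1)), Mul(P, -1)) = Add(Mul(P, Pow(v, -1)), Mul(-1, P)) = Add(Mul(-1, P), Mul(P, Pow(v, -1))))
Mul(Mul(Pow(Add(4, Function('d')(2, -3)), 2), 11), 35) = Mul(Mul(Pow(Add(4, Add(Mul(-1, 2), Mul(2, Pow(-3, -1)))), 2), 11), 35) = Mul(Mul(Pow(Add(4, Add(-2, Mul(2, Rational(-1, 3)))), 2), 11), 35) = Mul(Mul(Pow(Add(4, Add(-2, Rational(-2, 3))), 2), 11), 35) = Mul(Mul(Pow(Add(4, Rational(-8, 3)), 2), 11), 35) = Mul(Mul(Pow(Rational(4, 3), 2), 11), 35) = Mul(Mul(Rational(16, 9), 11), 35) = Mul(Rational(176, 9), 35) = Rational(6160, 9)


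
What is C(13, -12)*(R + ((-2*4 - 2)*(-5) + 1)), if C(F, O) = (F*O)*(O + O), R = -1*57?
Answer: -22464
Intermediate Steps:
R = -57
C(F, O) = 2*F*O**2 (C(F, O) = (F*O)*(2*O) = 2*F*O**2)
C(13, -12)*(R + ((-2*4 - 2)*(-5) + 1)) = (2*13*(-12)**2)*(-57 + ((-2*4 - 2)*(-5) + 1)) = (2*13*144)*(-57 + ((-8 - 2)*(-5) + 1)) = 3744*(-57 + (-10*(-5) + 1)) = 3744*(-57 + (50 + 1)) = 3744*(-57 + 51) = 3744*(-6) = -22464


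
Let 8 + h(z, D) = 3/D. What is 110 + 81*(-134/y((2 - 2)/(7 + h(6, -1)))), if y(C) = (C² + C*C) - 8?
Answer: 5867/4 ≈ 1466.8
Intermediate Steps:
h(z, D) = -8 + 3/D
y(C) = -8 + 2*C² (y(C) = (C² + C²) - 8 = 2*C² - 8 = -8 + 2*C²)
110 + 81*(-134/y((2 - 2)/(7 + h(6, -1)))) = 110 + 81*(-134/(-8 + 2*((2 - 2)/(7 + (-8 + 3/(-1))))²)) = 110 + 81*(-134/(-8 + 2*(0/(7 + (-8 + 3*(-1))))²)) = 110 + 81*(-134/(-8 + 2*(0/(7 + (-8 - 3)))²)) = 110 + 81*(-134/(-8 + 2*(0/(7 - 11))²)) = 110 + 81*(-134/(-8 + 2*(0/(-4))²)) = 110 + 81*(-134/(-8 + 2*(0*(-¼))²)) = 110 + 81*(-134/(-8 + 2*0²)) = 110 + 81*(-134/(-8 + 2*0)) = 110 + 81*(-134/(-8 + 0)) = 110 + 81*(-134/(-8)) = 110 + 81*(-134*(-⅛)) = 110 + 81*(67/4) = 110 + 5427/4 = 5867/4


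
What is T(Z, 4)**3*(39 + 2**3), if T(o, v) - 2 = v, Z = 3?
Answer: 10152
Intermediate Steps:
T(o, v) = 2 + v
T(Z, 4)**3*(39 + 2**3) = (2 + 4)**3*(39 + 2**3) = 6**3*(39 + 8) = 216*47 = 10152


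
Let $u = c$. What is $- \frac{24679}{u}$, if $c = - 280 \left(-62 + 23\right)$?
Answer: $- \frac{24679}{10920} \approx -2.26$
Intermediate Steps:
$c = 10920$ ($c = \left(-280\right) \left(-39\right) = 10920$)
$u = 10920$
$- \frac{24679}{u} = - \frac{24679}{10920}$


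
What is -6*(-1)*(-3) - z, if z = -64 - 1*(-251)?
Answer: -205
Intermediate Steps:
z = 187 (z = -64 + 251 = 187)
-6*(-1)*(-3) - z = -6*(-1)*(-3) - 1*187 = 6*(-3) - 187 = -18 - 187 = -205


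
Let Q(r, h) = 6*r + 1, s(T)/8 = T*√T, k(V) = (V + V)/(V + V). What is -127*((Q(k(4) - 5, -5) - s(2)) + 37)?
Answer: -1778 + 2032*√2 ≈ 1095.7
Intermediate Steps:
k(V) = 1 (k(V) = (2*V)/((2*V)) = (2*V)*(1/(2*V)) = 1)
s(T) = 8*T^(3/2) (s(T) = 8*(T*√T) = 8*T^(3/2))
Q(r, h) = 1 + 6*r
-127*((Q(k(4) - 5, -5) - s(2)) + 37) = -127*(((1 + 6*(1 - 5)) - 8*2^(3/2)) + 37) = -127*(((1 + 6*(-4)) - 8*2*√2) + 37) = -127*(((1 - 24) - 16*√2) + 37) = -127*((-23 - 16*√2) + 37) = -127*(14 - 16*√2) = -1778 + 2032*√2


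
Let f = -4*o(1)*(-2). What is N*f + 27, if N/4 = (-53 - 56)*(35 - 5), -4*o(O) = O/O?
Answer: 26187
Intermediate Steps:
o(O) = -1/4 (o(O) = -O/(4*O) = -1/4*1 = -1/4)
f = -2 (f = -4*(-1/4)*(-2) = 1*(-2) = -2)
N = -13080 (N = 4*((-53 - 56)*(35 - 5)) = 4*(-109*30) = 4*(-3270) = -13080)
N*f + 27 = -13080*(-2) + 27 = 26160 + 27 = 26187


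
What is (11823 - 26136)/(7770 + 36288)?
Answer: -4771/14686 ≈ -0.32487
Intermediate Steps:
(11823 - 26136)/(7770 + 36288) = -14313/44058 = -14313*1/44058 = -4771/14686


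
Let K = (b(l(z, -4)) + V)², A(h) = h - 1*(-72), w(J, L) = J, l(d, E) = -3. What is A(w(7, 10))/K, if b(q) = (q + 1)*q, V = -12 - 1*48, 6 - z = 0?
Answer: 79/2916 ≈ 0.027092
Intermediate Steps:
z = 6 (z = 6 - 1*0 = 6 + 0 = 6)
A(h) = 72 + h (A(h) = h + 72 = 72 + h)
V = -60 (V = -12 - 48 = -60)
b(q) = q*(1 + q) (b(q) = (1 + q)*q = q*(1 + q))
K = 2916 (K = (-3*(1 - 3) - 60)² = (-3*(-2) - 60)² = (6 - 60)² = (-54)² = 2916)
A(w(7, 10))/K = (72 + 7)/2916 = 79*(1/2916) = 79/2916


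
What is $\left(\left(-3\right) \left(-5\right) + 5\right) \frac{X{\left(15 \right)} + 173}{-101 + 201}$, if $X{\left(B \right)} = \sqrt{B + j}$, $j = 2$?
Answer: $\frac{173}{5} + \frac{\sqrt{17}}{5} \approx 35.425$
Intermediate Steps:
$X{\left(B \right)} = \sqrt{2 + B}$ ($X{\left(B \right)} = \sqrt{B + 2} = \sqrt{2 + B}$)
$\left(\left(-3\right) \left(-5\right) + 5\right) \frac{X{\left(15 \right)} + 173}{-101 + 201} = \left(\left(-3\right) \left(-5\right) + 5\right) \frac{\sqrt{2 + 15} + 173}{-101 + 201} = \left(15 + 5\right) \frac{\sqrt{17} + 173}{100} = 20 \left(173 + \sqrt{17}\right) \frac{1}{100} = 20 \left(\frac{173}{100} + \frac{\sqrt{17}}{100}\right) = \frac{173}{5} + \frac{\sqrt{17}}{5}$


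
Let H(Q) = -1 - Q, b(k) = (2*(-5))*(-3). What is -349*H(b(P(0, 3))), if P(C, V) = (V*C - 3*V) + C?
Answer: 10819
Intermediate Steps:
P(C, V) = C - 3*V + C*V (P(C, V) = (C*V - 3*V) + C = (-3*V + C*V) + C = C - 3*V + C*V)
b(k) = 30 (b(k) = -10*(-3) = 30)
-349*H(b(P(0, 3))) = -349*(-1 - 1*30) = -349*(-1 - 30) = -349*(-31) = 10819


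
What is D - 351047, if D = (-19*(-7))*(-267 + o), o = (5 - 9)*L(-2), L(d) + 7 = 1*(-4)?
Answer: -380706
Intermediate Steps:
L(d) = -11 (L(d) = -7 + 1*(-4) = -7 - 4 = -11)
o = 44 (o = (5 - 9)*(-11) = -4*(-11) = 44)
D = -29659 (D = (-19*(-7))*(-267 + 44) = 133*(-223) = -29659)
D - 351047 = -29659 - 351047 = -380706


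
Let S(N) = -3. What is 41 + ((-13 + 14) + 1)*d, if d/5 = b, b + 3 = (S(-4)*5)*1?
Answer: -139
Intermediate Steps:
b = -18 (b = -3 - 3*5*1 = -3 - 15*1 = -3 - 15 = -18)
d = -90 (d = 5*(-18) = -90)
41 + ((-13 + 14) + 1)*d = 41 + ((-13 + 14) + 1)*(-90) = 41 + (1 + 1)*(-90) = 41 + 2*(-90) = 41 - 180 = -139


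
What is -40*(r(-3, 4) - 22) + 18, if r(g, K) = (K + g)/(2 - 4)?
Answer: 918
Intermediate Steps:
r(g, K) = -K/2 - g/2 (r(g, K) = (K + g)/(-2) = (K + g)*(-½) = -K/2 - g/2)
-40*(r(-3, 4) - 22) + 18 = -40*((-½*4 - ½*(-3)) - 22) + 18 = -40*((-2 + 3/2) - 22) + 18 = -40*(-½ - 22) + 18 = -40*(-45/2) + 18 = 900 + 18 = 918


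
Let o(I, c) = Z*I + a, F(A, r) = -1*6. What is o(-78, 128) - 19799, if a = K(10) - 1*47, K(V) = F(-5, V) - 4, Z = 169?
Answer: -33038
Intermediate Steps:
F(A, r) = -6
K(V) = -10 (K(V) = -6 - 4 = -10)
a = -57 (a = -10 - 1*47 = -10 - 47 = -57)
o(I, c) = -57 + 169*I (o(I, c) = 169*I - 57 = -57 + 169*I)
o(-78, 128) - 19799 = (-57 + 169*(-78)) - 19799 = (-57 - 13182) - 19799 = -13239 - 19799 = -33038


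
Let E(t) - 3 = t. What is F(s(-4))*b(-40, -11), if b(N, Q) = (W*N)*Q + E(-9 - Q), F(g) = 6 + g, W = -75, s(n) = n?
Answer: -65990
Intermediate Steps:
E(t) = 3 + t
b(N, Q) = -6 - Q - 75*N*Q (b(N, Q) = (-75*N)*Q + (3 + (-9 - Q)) = -75*N*Q + (-6 - Q) = -6 - Q - 75*N*Q)
F(s(-4))*b(-40, -11) = (6 - 4)*(-6 - 1*(-11) - 75*(-40)*(-11)) = 2*(-6 + 11 - 33000) = 2*(-32995) = -65990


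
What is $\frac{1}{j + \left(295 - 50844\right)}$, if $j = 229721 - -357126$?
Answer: $\frac{1}{536298} \approx 1.8646 \cdot 10^{-6}$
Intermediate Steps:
$j = 586847$ ($j = 229721 + 357126 = 586847$)
$\frac{1}{j + \left(295 - 50844\right)} = \frac{1}{586847 + \left(295 - 50844\right)} = \frac{1}{586847 - 50549} = \frac{1}{536298}$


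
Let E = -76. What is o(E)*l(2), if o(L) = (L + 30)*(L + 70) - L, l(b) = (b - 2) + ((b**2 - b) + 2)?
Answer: 1408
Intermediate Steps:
l(b) = b**2 (l(b) = (-2 + b) + (2 + b**2 - b) = b**2)
o(L) = -L + (30 + L)*(70 + L) (o(L) = (30 + L)*(70 + L) - L = -L + (30 + L)*(70 + L))
o(E)*l(2) = (2100 + (-76)**2 + 99*(-76))*2**2 = (2100 + 5776 - 7524)*4 = 352*4 = 1408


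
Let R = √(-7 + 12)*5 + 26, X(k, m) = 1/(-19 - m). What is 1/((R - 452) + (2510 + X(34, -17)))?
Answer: 8334/17363389 - 20*√5/17363389 ≈ 0.00047740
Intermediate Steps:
R = 26 + 5*√5 (R = √5*5 + 26 = 5*√5 + 26 = 26 + 5*√5 ≈ 37.180)
1/((R - 452) + (2510 + X(34, -17))) = 1/(((26 + 5*√5) - 452) + (2510 - 1/(19 - 17))) = 1/((-426 + 5*√5) + (2510 - 1/2)) = 1/((-426 + 5*√5) + (2510 - 1*½)) = 1/((-426 + 5*√5) + (2510 - ½)) = 1/((-426 + 5*√5) + 5019/2) = 1/(4167/2 + 5*√5)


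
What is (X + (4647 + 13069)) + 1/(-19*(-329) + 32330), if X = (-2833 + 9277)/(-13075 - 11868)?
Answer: 17048316752207/962325883 ≈ 17716.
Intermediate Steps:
X = -6444/24943 (X = 6444/(-24943) = 6444*(-1/24943) = -6444/24943 ≈ -0.25835)
(X + (4647 + 13069)) + 1/(-19*(-329) + 32330) = (-6444/24943 + (4647 + 13069)) + 1/(-19*(-329) + 32330) = (-6444/24943 + 17716) + 1/(6251 + 32330) = 441883744/24943 + 1/38581 = 17048316752207/962325883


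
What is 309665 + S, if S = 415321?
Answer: 724986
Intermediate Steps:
309665 + S = 309665 + 415321 = 724986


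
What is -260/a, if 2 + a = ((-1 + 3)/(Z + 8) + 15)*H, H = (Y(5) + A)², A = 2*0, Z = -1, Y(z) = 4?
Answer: -910/849 ≈ -1.0718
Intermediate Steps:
A = 0
H = 16 (H = (4 + 0)² = 4² = 16)
a = 1698/7 (a = -2 + ((-1 + 3)/(-1 + 8) + 15)*16 = -2 + (2/7 + 15)*16 = -2 + (107/7)*16 = -2 + 1712/7 = 1698/7 ≈ 242.57)
-260/a = -260/1698/7 = -260*7/1698 = -910/849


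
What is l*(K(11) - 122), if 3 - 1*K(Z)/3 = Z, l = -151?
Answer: 22046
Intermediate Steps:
K(Z) = 9 - 3*Z
l*(K(11) - 122) = -151*((9 - 3*11) - 122) = -151*((9 - 33) - 122) = -151*(-24 - 122) = -151*(-146) = 22046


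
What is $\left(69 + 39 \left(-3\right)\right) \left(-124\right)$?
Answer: $5952$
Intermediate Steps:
$\left(69 + 39 \left(-3\right)\right) \left(-124\right) = \left(69 - 117\right) \left(-124\right) = \left(-48\right) \left(-124\right) = 5952$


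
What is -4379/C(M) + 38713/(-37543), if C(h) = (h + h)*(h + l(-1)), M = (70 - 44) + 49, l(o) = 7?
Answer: -640570697/461778900 ≈ -1.3872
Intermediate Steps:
M = 75 (M = 26 + 49 = 75)
C(h) = 2*h*(7 + h) (C(h) = (h + h)*(h + 7) = (2*h)*(7 + h) = 2*h*(7 + h))
-4379/C(M) + 38713/(-37543) = -4379*1/(150*(7 + 75)) + 38713/(-37543) = -4379/(2*75*82) + 38713*(-1/37543) = -4379/12300 - 38713/37543 = -640570697/461778900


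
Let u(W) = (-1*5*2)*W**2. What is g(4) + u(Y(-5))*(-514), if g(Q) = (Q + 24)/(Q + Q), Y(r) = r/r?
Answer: 10287/2 ≈ 5143.5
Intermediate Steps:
Y(r) = 1
g(Q) = (24 + Q)/(2*Q) (g(Q) = (24 + Q)/((2*Q)) = (24 + Q)*(1/(2*Q)) = (24 + Q)/(2*Q))
u(W) = -10*W**2 (u(W) = (-5*2)*W**2 = -10*W**2)
g(4) + u(Y(-5))*(-514) = (1/2)*(24 + 4)/4 - 10*1**2*(-514) = (1/2)*(1/4)*28 - 10*1*(-514) = 7/2 - 10*(-514) = 7/2 + 5140 = 10287/2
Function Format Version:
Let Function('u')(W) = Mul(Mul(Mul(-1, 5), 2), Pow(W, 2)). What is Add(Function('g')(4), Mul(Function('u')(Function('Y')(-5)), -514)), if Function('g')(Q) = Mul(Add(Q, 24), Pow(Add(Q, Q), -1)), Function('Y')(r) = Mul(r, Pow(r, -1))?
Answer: Rational(10287, 2) ≈ 5143.5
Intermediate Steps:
Function('Y')(r) = 1
Function('g')(Q) = Mul(Rational(1, 2), Pow(Q, -1), Add(24, Q)) (Function('g')(Q) = Mul(Add(24, Q), Pow(Mul(2, Q), -1)) = Mul(Add(24, Q), Mul(Rational(1, 2), Pow(Q, -1))) = Mul(Rational(1, 2), Pow(Q, -1), Add(24, Q)))
Function('u')(W) = Mul(-10, Pow(W, 2)) (Function('u')(W) = Mul(Mul(-5, 2), Pow(W, 2)) = Mul(-10, Pow(W, 2)))
Add(Function('g')(4), Mul(Function('u')(Function('Y')(-5)), -514)) = Add(Mul(Rational(1, 2), Pow(4, -1), Add(24, 4)), Mul(Mul(-10, Pow(1, 2)), -514)) = Add(Mul(Rational(1, 2), Rational(1, 4), 28), Mul(Mul(-10, 1), -514)) = Add(Rational(7, 2), Mul(-10, -514)) = Add(Rational(7, 2), 5140) = Rational(10287, 2)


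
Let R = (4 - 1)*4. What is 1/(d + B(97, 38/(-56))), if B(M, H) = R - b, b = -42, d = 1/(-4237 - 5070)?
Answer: 9307/502577 ≈ 0.018519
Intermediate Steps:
R = 12 (R = 3*4 = 12)
d = -1/9307 (d = 1/(-9307) = -1/9307 ≈ -0.00010745)
B(M, H) = 54 (B(M, H) = 12 - 1*(-42) = 12 + 42 = 54)
1/(d + B(97, 38/(-56))) = 1/(-1/9307 + 54) = 1/(502577/9307) = 9307/502577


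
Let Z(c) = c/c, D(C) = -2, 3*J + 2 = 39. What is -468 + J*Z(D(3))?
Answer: -1367/3 ≈ -455.67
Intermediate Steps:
J = 37/3 (J = -⅔ + (⅓)*39 = -⅔ + 13 = 37/3 ≈ 12.333)
Z(c) = 1
-468 + J*Z(D(3)) = -468 + (37/3)*1 = -468 + 37/3 = -1367/3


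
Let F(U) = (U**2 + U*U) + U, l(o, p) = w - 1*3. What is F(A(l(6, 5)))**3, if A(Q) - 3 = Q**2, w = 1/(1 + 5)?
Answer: 4472144322668875/272097792 ≈ 1.6436e+7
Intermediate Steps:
w = 1/6 ≈ 0.16667
l(o, p) = -17/6 (l(o, p) = 1/6 - 1*3 = 1/6 - 3 = -17/6)
A(Q) = 3 + Q**2
F(U) = U + 2*U**2 (F(U) = (U**2 + U**2) + U = 2*U**2 + U = U + 2*U**2)
F(A(l(6, 5)))**3 = ((3 + (-17/6)**2)*(1 + 2*(3 + (-17/6)**2)))**3 = ((3 + 289/36)*(1 + 2*(3 + 289/36)))**3 = (397*(1 + 2*(397/36))/36)**3 = (397*(1 + 397/18)/36)**3 = ((397/36)*(415/18))**3 = (164755/648)**3 = 4472144322668875/272097792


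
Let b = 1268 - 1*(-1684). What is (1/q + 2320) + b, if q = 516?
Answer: 2720353/516 ≈ 5272.0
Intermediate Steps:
b = 2952 (b = 1268 + 1684 = 2952)
(1/q + 2320) + b = (1/516 + 2320) + 2952 = 1197121/516 + 2952 = 2720353/516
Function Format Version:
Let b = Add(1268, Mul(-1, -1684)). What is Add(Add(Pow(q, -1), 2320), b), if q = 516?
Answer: Rational(2720353, 516) ≈ 5272.0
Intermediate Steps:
b = 2952 (b = Add(1268, 1684) = 2952)
Add(Add(Pow(q, -1), 2320), b) = Add(Add(Pow(516, -1), 2320), 2952) = Add(Add(Rational(1, 516), 2320), 2952) = Add(Rational(1197121, 516), 2952) = Rational(2720353, 516)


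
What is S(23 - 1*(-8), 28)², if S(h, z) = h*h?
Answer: 923521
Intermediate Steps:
S(h, z) = h²
S(23 - 1*(-8), 28)² = ((23 - 1*(-8))²)² = ((23 + 8)²)² = (31²)² = 961² = 923521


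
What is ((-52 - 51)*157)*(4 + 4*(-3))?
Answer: 129368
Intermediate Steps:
((-52 - 51)*157)*(4 + 4*(-3)) = (-103*157)*(4 - 12) = -16171*(-8) = 129368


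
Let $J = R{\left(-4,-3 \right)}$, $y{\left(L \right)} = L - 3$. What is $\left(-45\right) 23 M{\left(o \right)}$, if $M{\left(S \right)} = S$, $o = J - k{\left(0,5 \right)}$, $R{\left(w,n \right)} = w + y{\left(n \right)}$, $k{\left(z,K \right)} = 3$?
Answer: $13455$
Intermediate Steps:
$y{\left(L \right)} = -3 + L$ ($y{\left(L \right)} = L - 3 = -3 + L$)
$R{\left(w,n \right)} = -3 + n + w$ ($R{\left(w,n \right)} = w + \left(-3 + n\right) = -3 + n + w$)
$J = -10$ ($J = -3 - 3 - 4 = -10$)
$o = -13$ ($o = -10 - 3 = -13$)
$\left(-45\right) 23 M{\left(o \right)} = \left(-45\right) 23 \left(-13\right) = \left(-1035\right) \left(-13\right) = 13455$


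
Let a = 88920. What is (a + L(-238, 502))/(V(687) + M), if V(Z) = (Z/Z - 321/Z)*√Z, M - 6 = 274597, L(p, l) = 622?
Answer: 5630766918154/17268158897809 - 10924124*√687/17268158897809 ≈ 0.32606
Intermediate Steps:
M = 274603 (M = 6 + 274597 = 274603)
V(Z) = √Z*(1 - 321/Z) (V(Z) = (1 - 321/Z)*√Z = √Z*(1 - 321/Z))
(a + L(-238, 502))/(V(687) + M) = (88920 + 622)/((-321 + 687)/√687 + 274603) = 89542/((√687/687)*366 + 274603) = 89542/(122*√687/229 + 274603) = 89542/(274603 + 122*√687/229)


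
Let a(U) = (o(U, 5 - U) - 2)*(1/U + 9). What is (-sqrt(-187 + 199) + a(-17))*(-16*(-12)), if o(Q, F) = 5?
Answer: 87552/17 - 384*sqrt(3) ≈ 4485.0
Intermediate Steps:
a(U) = 27 + 3/U (a(U) = (5 - 2)*(1/U + 9) = 3*(9 + 1/U) = 27 + 3/U)
(-sqrt(-187 + 199) + a(-17))*(-16*(-12)) = (-sqrt(-187 + 199) + (27 + 3/(-17)))*(-16*(-12)) = (-sqrt(12) + (27 + 3*(-1/17)))*192 = (-2*sqrt(3) + (27 - 3/17))*192 = (-2*sqrt(3) + 456/17)*192 = (456/17 - 2*sqrt(3))*192 = 87552/17 - 384*sqrt(3)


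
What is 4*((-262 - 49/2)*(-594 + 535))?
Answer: 67614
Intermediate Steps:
4*((-262 - 49/2)*(-594 + 535)) = 4*((-262 - 49*½)*(-59)) = 4*((-262 - 49/2)*(-59)) = 4*(-573/2*(-59)) = 4*(33807/2) = 67614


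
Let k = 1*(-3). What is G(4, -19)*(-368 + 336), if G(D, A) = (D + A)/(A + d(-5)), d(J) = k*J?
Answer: -120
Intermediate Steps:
k = -3
d(J) = -3*J
G(D, A) = (A + D)/(15 + A) (G(D, A) = (D + A)/(A - 3*(-5)) = (A + D)/(A + 15) = (A + D)/(15 + A))
G(4, -19)*(-368 + 336) = ((-19 + 4)/(15 - 19))*(-368 + 336) = (-15/(-4))*(-32) = -1/4*(-15)*(-32) = (15/4)*(-32) = -120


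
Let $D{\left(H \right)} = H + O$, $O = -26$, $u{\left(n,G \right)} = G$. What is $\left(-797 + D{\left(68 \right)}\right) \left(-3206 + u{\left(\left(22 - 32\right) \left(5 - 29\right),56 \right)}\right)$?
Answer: $2378250$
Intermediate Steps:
$D{\left(H \right)} = -26 + H$ ($D{\left(H \right)} = H - 26 = -26 + H$)
$\left(-797 + D{\left(68 \right)}\right) \left(-3206 + u{\left(\left(22 - 32\right) \left(5 - 29\right),56 \right)}\right) = \left(-797 + \left(-26 + 68\right)\right) \left(-3206 + 56\right) = \left(-797 + 42\right) \left(-3150\right) = \left(-755\right) \left(-3150\right) = 2378250$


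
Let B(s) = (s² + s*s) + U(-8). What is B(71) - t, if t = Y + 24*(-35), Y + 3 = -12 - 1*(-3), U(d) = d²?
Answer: 10998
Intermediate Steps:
B(s) = 64 + 2*s² (B(s) = (s² + s*s) + (-8)² = (s² + s²) + 64 = 2*s² + 64 = 64 + 2*s²)
Y = -12 (Y = -3 + (-12 - 1*(-3)) = -3 + (-12 + 3) = -3 - 9 = -12)
t = -852 (t = -12 + 24*(-35) = -12 - 840 = -852)
B(71) - t = (64 + 2*71²) - 1*(-852) = (64 + 2*5041) + 852 = (64 + 10082) + 852 = 10146 + 852 = 10998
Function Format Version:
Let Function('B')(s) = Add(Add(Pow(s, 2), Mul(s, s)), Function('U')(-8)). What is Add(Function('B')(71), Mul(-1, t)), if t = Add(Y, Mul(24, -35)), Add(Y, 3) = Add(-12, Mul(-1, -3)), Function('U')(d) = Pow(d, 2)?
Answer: 10998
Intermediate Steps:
Function('B')(s) = Add(64, Mul(2, Pow(s, 2))) (Function('B')(s) = Add(Add(Pow(s, 2), Mul(s, s)), Pow(-8, 2)) = Add(Add(Pow(s, 2), Pow(s, 2)), 64) = Add(Mul(2, Pow(s, 2)), 64) = Add(64, Mul(2, Pow(s, 2))))
Y = -12 (Y = Add(-3, Add(-12, Mul(-1, -3))) = Add(-3, Add(-12, 3)) = Add(-3, -9) = -12)
t = -852 (t = Add(-12, Mul(24, -35)) = Add(-12, -840) = -852)
Add(Function('B')(71), Mul(-1, t)) = Add(Add(64, Mul(2, Pow(71, 2))), Mul(-1, -852)) = Add(Add(64, Mul(2, 5041)), 852) = Add(Add(64, 10082), 852) = Add(10146, 852) = 10998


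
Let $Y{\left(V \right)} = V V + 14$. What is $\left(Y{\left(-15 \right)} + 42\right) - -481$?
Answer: $762$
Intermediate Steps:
$Y{\left(V \right)} = 14 + V^{2}$ ($Y{\left(V \right)} = V^{2} + 14 = 14 + V^{2}$)
$\left(Y{\left(-15 \right)} + 42\right) - -481 = \left(\left(14 + \left(-15\right)^{2}\right) + 42\right) - -481 = \left(\left(14 + 225\right) + 42\right) + 481 = \left(239 + 42\right) + 481 = 281 + 481 = 762$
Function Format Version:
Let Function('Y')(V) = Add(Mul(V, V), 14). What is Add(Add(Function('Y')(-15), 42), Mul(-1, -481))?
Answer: 762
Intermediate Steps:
Function('Y')(V) = Add(14, Pow(V, 2)) (Function('Y')(V) = Add(Pow(V, 2), 14) = Add(14, Pow(V, 2)))
Add(Add(Function('Y')(-15), 42), Mul(-1, -481)) = Add(Add(Add(14, Pow(-15, 2)), 42), Mul(-1, -481)) = Add(Add(Add(14, 225), 42), 481) = Add(Add(239, 42), 481) = Add(281, 481) = 762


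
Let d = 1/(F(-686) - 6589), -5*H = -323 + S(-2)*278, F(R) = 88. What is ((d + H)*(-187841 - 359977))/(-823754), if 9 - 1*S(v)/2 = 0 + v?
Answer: -3438498188294/4462687295 ≈ -770.50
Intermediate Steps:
S(v) = 18 - 2*v (S(v) = 18 - 2*(0 + v) = 18 - 2*v)
H = -5793/5 (H = -(-323 + (18 - 2*(-2))*278)/5 = -(-323 + (18 + 4)*278)/5 = -(-323 + 22*278)/5 = -(-323 + 6116)/5 = -⅕*5793 = -5793/5 ≈ -1158.6)
d = -1/6501 (d = 1/(88 - 6589) = 1/(-6501) = -1/6501 ≈ -0.00015382)
((d + H)*(-187841 - 359977))/(-823754) = ((-1/6501 - 5793/5)*(-187841 - 359977))/(-823754) = -37660298/32505*(-547818)*(-1/823754) = (6876996376588/10835)*(-1/823754) = -3438498188294/4462687295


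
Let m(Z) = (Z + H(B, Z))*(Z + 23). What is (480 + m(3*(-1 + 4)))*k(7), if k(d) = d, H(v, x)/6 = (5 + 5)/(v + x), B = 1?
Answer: 6720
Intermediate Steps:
H(v, x) = 60/(v + x) (H(v, x) = 6*((5 + 5)/(v + x)) = 6*(10/(v + x)) = 60/(v + x))
m(Z) = (23 + Z)*(Z + 60/(1 + Z)) (m(Z) = (Z + 60/(1 + Z))*(Z + 23) = (Z + 60/(1 + Z))*(23 + Z) = (23 + Z)*(Z + 60/(1 + Z)))
(480 + m(3*(-1 + 4)))*k(7) = (480 + (1380 + 60*(3*(-1 + 4)) + (3*(-1 + 4))*(1 + 3*(-1 + 4))*(23 + 3*(-1 + 4)))/(1 + 3*(-1 + 4)))*7 = (480 + (1380 + 60*(3*3) + (3*3)*(1 + 3*3)*(23 + 3*3))/(1 + 3*3))*7 = (480 + (1380 + 60*9 + 9*(1 + 9)*(23 + 9))/(1 + 9))*7 = (480 + (1380 + 540 + 9*10*32)/10)*7 = (480 + (1380 + 540 + 2880)/10)*7 = (480 + (1/10)*4800)*7 = (480 + 480)*7 = 960*7 = 6720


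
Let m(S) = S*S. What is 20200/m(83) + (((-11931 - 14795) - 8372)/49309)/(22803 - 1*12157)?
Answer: 5301809606339/1808168278423 ≈ 2.9321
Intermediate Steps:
m(S) = S**2
20200/m(83) + (((-11931 - 14795) - 8372)/49309)/(22803 - 1*12157) = 20200/(83**2) + (((-11931 - 14795) - 8372)/49309)/(22803 - 1*12157) = 20200/6889 + ((-26726 - 8372)*(1/49309))/(22803 - 12157) = 20200*(1/6889) - 35098*1/49309/10646 = 20200/6889 - 35098/49309*1/10646 = 20200/6889 - 17549/262471807 = 5301809606339/1808168278423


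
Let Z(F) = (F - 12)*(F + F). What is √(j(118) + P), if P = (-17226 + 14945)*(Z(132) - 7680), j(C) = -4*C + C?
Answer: 3*I*√6082706 ≈ 7398.9*I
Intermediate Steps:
j(C) = -3*C
Z(F) = 2*F*(-12 + F) (Z(F) = (-12 + F)*(2*F) = 2*F*(-12 + F))
P = -54744000 (P = (-17226 + 14945)*(2*132*(-12 + 132) - 7680) = -2281*(2*132*120 - 7680) = -2281*(31680 - 7680) = -2281*24000 = -54744000)
√(j(118) + P) = √(-3*118 - 54744000) = √(-354 - 54744000) = √(-54744354) = 3*I*√6082706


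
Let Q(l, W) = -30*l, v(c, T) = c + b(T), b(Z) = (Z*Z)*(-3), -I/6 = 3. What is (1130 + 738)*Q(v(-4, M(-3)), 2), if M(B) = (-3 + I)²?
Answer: 32696369880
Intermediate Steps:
I = -18 (I = -6*3 = -18)
M(B) = 441 (M(B) = (-3 - 18)² = (-21)² = 441)
b(Z) = -3*Z² (b(Z) = Z²*(-3) = -3*Z²)
v(c, T) = c - 3*T²
(1130 + 738)*Q(v(-4, M(-3)), 2) = (1130 + 738)*(-30*(-4 - 3*441²)) = 1868*(-30*(-4 - 3*194481)) = 1868*(-30*(-4 - 583443)) = 1868*(-30*(-583447)) = 1868*17503410 = 32696369880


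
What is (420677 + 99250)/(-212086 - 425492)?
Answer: -173309/212526 ≈ -0.81547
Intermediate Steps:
(420677 + 99250)/(-212086 - 425492) = 519927/(-637578) = 519927*(-1/637578) = -173309/212526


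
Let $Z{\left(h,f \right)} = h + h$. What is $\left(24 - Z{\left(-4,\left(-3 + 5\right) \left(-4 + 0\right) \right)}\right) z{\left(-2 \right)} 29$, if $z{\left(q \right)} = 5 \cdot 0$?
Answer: $0$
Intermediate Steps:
$Z{\left(h,f \right)} = 2 h$
$z{\left(q \right)} = 0$
$\left(24 - Z{\left(-4,\left(-3 + 5\right) \left(-4 + 0\right) \right)}\right) z{\left(-2 \right)} 29 = \left(24 - 2 \left(-4\right)\right) 0 \cdot 29 = \left(24 - -8\right) 0 \cdot 29 = \left(24 + 8\right) 0 \cdot 29 = 32 \cdot 0 \cdot 29 = 0 \cdot 29 = 0$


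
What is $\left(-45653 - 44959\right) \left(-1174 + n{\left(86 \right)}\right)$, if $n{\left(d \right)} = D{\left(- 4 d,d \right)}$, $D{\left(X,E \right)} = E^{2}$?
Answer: $-563787864$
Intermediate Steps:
$n{\left(d \right)} = d^{2}$
$\left(-45653 - 44959\right) \left(-1174 + n{\left(86 \right)}\right) = \left(-45653 - 44959\right) \left(-1174 + 86^{2}\right) = - 90612 \left(-1174 + 7396\right) = \left(-90612\right) 6222 = -563787864$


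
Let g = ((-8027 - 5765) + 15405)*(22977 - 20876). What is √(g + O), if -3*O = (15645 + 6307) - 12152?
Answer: √30470817/3 ≈ 1840.0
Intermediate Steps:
g = 3388913 (g = (-13792 + 15405)*2101 = 1613*2101 = 3388913)
O = -9800/3 (O = -((15645 + 6307) - 12152)/3 = -(21952 - 12152)/3 = -⅓*9800 = -9800/3 ≈ -3266.7)
√(g + O) = √(3388913 - 9800/3) = √(10156939/3) = √30470817/3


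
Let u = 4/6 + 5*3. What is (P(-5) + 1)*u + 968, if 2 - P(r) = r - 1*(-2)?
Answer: 1062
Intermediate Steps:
u = 47/3 (u = 4*(⅙) + 15 = ⅔ + 15 = 47/3 ≈ 15.667)
P(r) = -r (P(r) = 2 - (r - 1*(-2)) = 2 - (r + 2) = 2 - (2 + r) = 2 + (-2 - r) = -r)
(P(-5) + 1)*u + 968 = (-1*(-5) + 1)*(47/3) + 968 = (5 + 1)*(47/3) + 968 = 6*(47/3) + 968 = 94 + 968 = 1062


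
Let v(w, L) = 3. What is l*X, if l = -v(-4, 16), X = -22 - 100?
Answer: 366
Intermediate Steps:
X = -122
l = -3 (l = -1*3 = -3)
l*X = -3*(-122) = 366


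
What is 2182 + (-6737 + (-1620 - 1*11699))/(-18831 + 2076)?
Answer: 36579466/16755 ≈ 2183.2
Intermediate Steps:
2182 + (-6737 + (-1620 - 1*11699))/(-18831 + 2076) = 2182 + (-6737 + (-1620 - 11699))/(-16755) = 2182 + (-6737 - 13319)*(-1/16755) = 2182 - 20056*(-1/16755) = 2182 + 20056/16755 = 36579466/16755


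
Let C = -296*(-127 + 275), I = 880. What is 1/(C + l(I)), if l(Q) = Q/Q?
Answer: -1/43807 ≈ -2.2827e-5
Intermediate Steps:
l(Q) = 1
C = -43808 (C = -296*148 = -43808)
1/(C + l(I)) = 1/(-43808 + 1) = 1/(-43807) = -1/43807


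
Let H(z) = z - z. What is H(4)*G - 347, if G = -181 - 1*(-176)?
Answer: -347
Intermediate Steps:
H(z) = 0
G = -5 (G = -181 + 176 = -5)
H(4)*G - 347 = 0*(-5) - 347 = 0 - 347 = -347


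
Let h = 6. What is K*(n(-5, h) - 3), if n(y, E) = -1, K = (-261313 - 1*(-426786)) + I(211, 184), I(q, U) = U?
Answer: -662628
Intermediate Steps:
K = 165657 (K = (-261313 - 1*(-426786)) + 184 = (-261313 + 426786) + 184 = 165473 + 184 = 165657)
K*(n(-5, h) - 3) = 165657*(-1 - 3) = 165657*(-4) = -662628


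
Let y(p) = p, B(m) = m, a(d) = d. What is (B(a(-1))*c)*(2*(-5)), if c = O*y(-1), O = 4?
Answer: -40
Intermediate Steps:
c = -4 (c = 4*(-1) = -4)
(B(a(-1))*c)*(2*(-5)) = (-1*(-4))*(2*(-5)) = 4*(-10) = -40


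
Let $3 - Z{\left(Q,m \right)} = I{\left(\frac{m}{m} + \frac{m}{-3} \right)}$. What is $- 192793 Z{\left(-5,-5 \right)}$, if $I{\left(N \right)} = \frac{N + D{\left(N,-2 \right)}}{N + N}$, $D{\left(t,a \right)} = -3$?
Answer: $- \frac{9446857}{16} \approx -5.9043 \cdot 10^{5}$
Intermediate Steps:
$I{\left(N \right)} = \frac{-3 + N}{2 N}$ ($I{\left(N \right)} = \frac{N - 3}{N + N} = \frac{-3 + N}{2 N}$)
$Z{\left(Q,m \right)} = 3 - \frac{-2 - \frac{m}{3}}{2 \left(1 - \frac{m}{3}\right)}$ ($Z{\left(Q,m \right)} = 3 - \frac{-3 + \left(\frac{m}{m} + \frac{m}{-3}\right)}{2 \left(\frac{m}{m} + \frac{m}{-3}\right)} = 3 - \frac{-3 + \left(1 + m \left(- \frac{1}{3}\right)\right)}{2 \left(1 + m \left(- \frac{1}{3}\right)\right)} = 3 - \frac{-3 - \left(-1 + \frac{m}{3}\right)}{2 \left(1 - \frac{m}{3}\right)} = 3 - \frac{-2 - \frac{m}{3}}{2 \left(1 - \frac{m}{3}\right)}$)
$- 192793 Z{\left(-5,-5 \right)} = - 192793 \frac{-24 + 5 \left(-5\right)}{2 \left(-3 - 5\right)} = - 192793 \frac{-24 - 25}{2 \left(-8\right)} = - 192793 \cdot \frac{1}{2} \left(- \frac{1}{8}\right) \left(-49\right) = \left(-192793\right) \frac{49}{16} = - \frac{9446857}{16}$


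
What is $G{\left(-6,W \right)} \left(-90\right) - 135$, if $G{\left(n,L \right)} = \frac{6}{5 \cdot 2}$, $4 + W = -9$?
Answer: $-189$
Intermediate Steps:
$W = -13$ ($W = -4 - 9 = -13$)
$G{\left(n,L \right)} = \frac{3}{5}$ ($G{\left(n,L \right)} = \frac{6}{10} = 6 \cdot \frac{1}{10} = \frac{3}{5}$)
$G{\left(-6,W \right)} \left(-90\right) - 135 = \frac{3}{5} \left(-90\right) - 135 = -54 - 135 = -189$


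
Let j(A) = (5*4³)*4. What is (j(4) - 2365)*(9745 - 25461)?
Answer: 17051860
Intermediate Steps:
j(A) = 1280 (j(A) = (5*64)*4 = 320*4 = 1280)
(j(4) - 2365)*(9745 - 25461) = (1280 - 2365)*(9745 - 25461) = -1085*(-15716) = 17051860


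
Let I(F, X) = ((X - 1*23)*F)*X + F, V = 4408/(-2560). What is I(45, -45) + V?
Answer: 44077849/320 ≈ 1.3774e+5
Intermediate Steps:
V = -551/320 (V = 4408*(-1/2560) = -551/320 ≈ -1.7219)
I(F, X) = F + F*X*(-23 + X) (I(F, X) = ((X - 23)*F)*X + F = ((-23 + X)*F)*X + F = (F*(-23 + X))*X + F = F*X*(-23 + X) + F = F + F*X*(-23 + X))
I(45, -45) + V = 45*(1 + (-45)**2 - 23*(-45)) - 551/320 = 45*(1 + 2025 + 1035) - 551/320 = 45*3061 - 551/320 = 137745 - 551/320 = 44077849/320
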